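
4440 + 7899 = 12339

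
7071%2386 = 2299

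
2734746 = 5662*483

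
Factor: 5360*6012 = 2^6*3^2* 5^1*67^1*167^1 = 32224320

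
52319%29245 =23074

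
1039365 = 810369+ 228996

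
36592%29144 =7448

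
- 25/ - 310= 5/62 = 0.08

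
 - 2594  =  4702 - 7296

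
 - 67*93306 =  - 6251502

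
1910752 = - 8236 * ( - 232)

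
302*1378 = 416156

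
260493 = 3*86831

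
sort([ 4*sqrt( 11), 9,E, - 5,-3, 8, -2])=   [ -5, -3, - 2, E,8,9, 4*sqrt(11 )]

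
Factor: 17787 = 3^1*7^2*11^2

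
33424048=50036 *668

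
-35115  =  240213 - 275328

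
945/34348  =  945/34348 = 0.03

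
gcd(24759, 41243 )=1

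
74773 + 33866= 108639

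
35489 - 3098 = 32391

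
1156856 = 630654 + 526202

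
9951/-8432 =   -  321/272= - 1.18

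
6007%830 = 197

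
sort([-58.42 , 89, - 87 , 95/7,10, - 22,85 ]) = [-87, - 58.42, - 22, 10,95/7, 85,89 ]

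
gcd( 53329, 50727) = 1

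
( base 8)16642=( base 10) 7586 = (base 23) E7J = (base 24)D42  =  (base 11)5777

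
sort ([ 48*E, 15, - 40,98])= [  -  40 , 15, 98,48*E]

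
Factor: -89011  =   - 13^1* 41^1*167^1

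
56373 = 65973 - 9600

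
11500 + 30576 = 42076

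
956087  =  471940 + 484147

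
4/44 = 1/11 = 0.09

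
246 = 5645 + -5399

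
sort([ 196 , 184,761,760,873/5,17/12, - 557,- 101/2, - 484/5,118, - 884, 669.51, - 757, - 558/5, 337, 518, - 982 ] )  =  [ - 982, - 884, - 757, - 557, - 558/5, - 484/5, - 101/2 , 17/12 , 118, 873/5, 184, 196, 337,518, 669.51 , 760,761]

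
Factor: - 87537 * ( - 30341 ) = 3^1 * 29179^1 * 30341^1= 2655960117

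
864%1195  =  864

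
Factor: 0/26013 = 0 = 0^1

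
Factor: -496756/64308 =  - 533/69 = - 3^( - 1)*13^1*23^( - 1 )  *41^1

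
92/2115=92/2115 = 0.04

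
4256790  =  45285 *94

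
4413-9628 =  - 5215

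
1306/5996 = 653/2998 = 0.22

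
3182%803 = 773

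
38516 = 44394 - 5878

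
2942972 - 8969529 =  - 6026557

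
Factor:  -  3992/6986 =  - 2^2*7^( - 1)=- 4/7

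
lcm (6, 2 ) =6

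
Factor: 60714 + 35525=96239 = 11^1*13^1*673^1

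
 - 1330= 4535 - 5865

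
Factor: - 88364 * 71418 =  - 6310780152 = - 2^3 * 3^1 * 11903^1*22091^1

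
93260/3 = 93260/3 = 31086.67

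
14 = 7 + 7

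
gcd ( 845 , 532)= 1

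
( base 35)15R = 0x593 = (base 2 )10110010011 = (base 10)1427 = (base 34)17x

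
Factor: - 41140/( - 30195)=2^2* 3^( - 2 )*11^1*17^1* 61^( - 1)  =  748/549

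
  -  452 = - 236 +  - 216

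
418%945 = 418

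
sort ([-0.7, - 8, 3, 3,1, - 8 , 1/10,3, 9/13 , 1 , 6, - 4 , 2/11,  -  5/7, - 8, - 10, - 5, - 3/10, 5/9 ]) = [ - 10, - 8, - 8, - 8, - 5,- 4, - 5/7, - 0.7, - 3/10, 1/10,2/11, 5/9,  9/13 , 1,  1 , 3,3,  3,6 ] 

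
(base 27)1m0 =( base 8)2453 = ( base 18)419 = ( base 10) 1323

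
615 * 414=254610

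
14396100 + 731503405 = 745899505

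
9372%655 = 202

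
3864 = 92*42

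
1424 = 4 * 356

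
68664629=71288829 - 2624200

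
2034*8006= 16284204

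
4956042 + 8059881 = 13015923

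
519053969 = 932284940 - 413230971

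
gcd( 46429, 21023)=1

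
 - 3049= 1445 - 4494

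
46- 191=-145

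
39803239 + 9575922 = 49379161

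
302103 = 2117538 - 1815435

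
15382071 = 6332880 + 9049191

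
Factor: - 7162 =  - 2^1*3581^1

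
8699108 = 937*9284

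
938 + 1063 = 2001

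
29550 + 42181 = 71731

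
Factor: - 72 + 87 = 3^1*5^1 = 15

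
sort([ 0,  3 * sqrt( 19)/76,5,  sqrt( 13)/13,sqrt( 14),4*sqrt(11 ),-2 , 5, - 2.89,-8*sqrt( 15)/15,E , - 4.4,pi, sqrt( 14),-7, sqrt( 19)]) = [  -  7, - 4.4, - 2.89,-8*sqrt( 15)/15, - 2,0,3*sqrt( 19) /76, sqrt(13)/13,E, pi, sqrt( 14),sqrt( 14 ), sqrt( 19),  5, 5, 4*sqrt( 11) ] 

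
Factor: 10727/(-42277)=- 17^1*67^ (-1)  =  -17/67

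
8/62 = 4/31= 0.13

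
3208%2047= 1161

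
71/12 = 5 + 11/12 = 5.92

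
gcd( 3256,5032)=296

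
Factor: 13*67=13^1*67^1 = 871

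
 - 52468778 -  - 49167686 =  - 3301092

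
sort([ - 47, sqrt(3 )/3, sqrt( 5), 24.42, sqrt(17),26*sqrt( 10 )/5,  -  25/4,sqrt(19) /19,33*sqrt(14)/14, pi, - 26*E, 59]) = [ - 26*E, - 47, - 25/4, sqrt ( 19 ) /19, sqrt( 3)/3,sqrt( 5),  pi, sqrt(17), 33*sqrt ( 14)/14, 26 *sqrt ( 10) /5,24.42,59 ] 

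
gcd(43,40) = 1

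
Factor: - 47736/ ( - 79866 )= 2^2*3^( - 1)*13^1*29^( - 1) = 52/87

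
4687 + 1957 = 6644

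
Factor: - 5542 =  - 2^1*17^1*163^1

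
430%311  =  119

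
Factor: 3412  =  2^2*853^1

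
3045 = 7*435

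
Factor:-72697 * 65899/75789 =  - 4790659603/75789 = - 3^( - 3)*7^(-1 )*139^1*401^( - 1 )* 523^1*65899^1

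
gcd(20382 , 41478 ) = 6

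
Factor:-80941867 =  - 43^1*1882369^1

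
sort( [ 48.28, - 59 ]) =[-59,48.28 ] 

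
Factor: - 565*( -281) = 5^1 * 113^1*281^1 = 158765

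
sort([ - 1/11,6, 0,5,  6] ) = [- 1/11, 0, 5,6, 6]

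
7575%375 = 75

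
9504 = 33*288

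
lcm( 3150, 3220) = 144900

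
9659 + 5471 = 15130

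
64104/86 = 745+17/43=745.40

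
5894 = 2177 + 3717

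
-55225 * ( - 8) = 441800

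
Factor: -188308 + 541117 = 352809 = 3^3*73^1*179^1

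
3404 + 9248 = 12652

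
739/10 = 739/10 = 73.90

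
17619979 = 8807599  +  8812380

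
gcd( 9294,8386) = 2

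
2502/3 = 834= 834.00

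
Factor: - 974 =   -  2^1*487^1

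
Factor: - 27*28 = - 756  =  - 2^2*3^3  *  7^1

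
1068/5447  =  1068/5447 = 0.20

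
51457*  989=50890973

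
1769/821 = 1769/821 = 2.15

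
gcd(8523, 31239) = 9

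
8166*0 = 0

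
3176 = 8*397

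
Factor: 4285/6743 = 5^1*11^ ( - 1) * 613^ ( - 1) * 857^1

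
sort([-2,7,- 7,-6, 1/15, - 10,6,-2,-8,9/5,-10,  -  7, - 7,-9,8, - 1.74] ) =[ - 10,-10, - 9, - 8,-7,-7,  -  7, - 6, - 2,  -  2,-1.74 , 1/15, 9/5,6, 7, 8]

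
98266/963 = 98266/963  =  102.04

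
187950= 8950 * 21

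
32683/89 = 367+20/89=367.22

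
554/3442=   277/1721 =0.16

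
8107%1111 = 330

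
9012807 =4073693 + 4939114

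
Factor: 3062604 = 2^2*3^1*255217^1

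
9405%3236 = 2933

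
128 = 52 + 76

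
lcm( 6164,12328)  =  12328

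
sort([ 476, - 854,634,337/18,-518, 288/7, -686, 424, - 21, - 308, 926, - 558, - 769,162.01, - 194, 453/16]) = [ - 854,-769 , - 686, - 558,- 518, - 308, - 194 , - 21, 337/18, 453/16,288/7, 162.01, 424, 476, 634,926 ] 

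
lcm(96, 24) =96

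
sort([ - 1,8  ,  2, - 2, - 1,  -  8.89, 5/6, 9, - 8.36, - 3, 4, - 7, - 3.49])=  [- 8.89 , - 8.36, - 7,-3.49, - 3, - 2,-1, - 1,  5/6, 2, 4,8, 9] 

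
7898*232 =1832336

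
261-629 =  - 368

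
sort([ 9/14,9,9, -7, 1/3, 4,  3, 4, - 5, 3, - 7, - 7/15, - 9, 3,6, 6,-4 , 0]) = [ - 9, - 7, - 7, - 5, - 4, - 7/15,0, 1/3, 9/14,3 , 3, 3, 4, 4, 6, 6,9,  9] 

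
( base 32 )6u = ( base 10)222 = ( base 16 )DE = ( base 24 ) 96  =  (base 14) 11c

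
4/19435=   4/19435 = 0.00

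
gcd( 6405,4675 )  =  5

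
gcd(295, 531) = 59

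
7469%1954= 1607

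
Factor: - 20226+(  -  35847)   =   - 3^1*18691^1 = - 56073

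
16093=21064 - 4971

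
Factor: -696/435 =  - 2^3* 5^( - 1 ) = - 8/5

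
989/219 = 989/219 = 4.52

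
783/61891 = 783/61891 =0.01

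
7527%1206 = 291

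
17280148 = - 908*( - 19031 ) 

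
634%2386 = 634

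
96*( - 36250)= - 3480000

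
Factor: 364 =2^2*7^1*13^1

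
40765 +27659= 68424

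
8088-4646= 3442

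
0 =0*274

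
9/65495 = 9/65495= 0.00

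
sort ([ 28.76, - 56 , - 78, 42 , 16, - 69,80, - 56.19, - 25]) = [ - 78,  -  69,- 56.19, - 56, - 25,16,28.76, 42,80]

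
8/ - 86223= -8/86223 = -0.00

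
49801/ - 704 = - 49801/704 = - 70.74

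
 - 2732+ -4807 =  - 7539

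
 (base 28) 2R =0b1010011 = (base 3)10002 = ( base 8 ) 123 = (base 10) 83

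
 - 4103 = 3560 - 7663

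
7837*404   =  3166148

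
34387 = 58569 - 24182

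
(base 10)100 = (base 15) 6a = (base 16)64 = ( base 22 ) 4c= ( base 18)5a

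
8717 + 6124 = 14841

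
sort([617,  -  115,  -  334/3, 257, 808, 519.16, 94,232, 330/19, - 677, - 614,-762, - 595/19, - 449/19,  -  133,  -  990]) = [ - 990, - 762, - 677, - 614,  -  133,  -  115, - 334/3,  -  595/19, - 449/19,  330/19,94, 232,257, 519.16 , 617, 808]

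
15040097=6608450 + 8431647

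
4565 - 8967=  - 4402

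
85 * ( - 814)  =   - 69190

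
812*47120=38261440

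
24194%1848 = 170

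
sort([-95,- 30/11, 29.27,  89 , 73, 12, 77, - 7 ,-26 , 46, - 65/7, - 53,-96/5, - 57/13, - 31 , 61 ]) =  [-95, - 53,-31,-26, - 96/5,- 65/7,-7, - 57/13,  -  30/11, 12,29.27,46,61, 73, 77, 89 ]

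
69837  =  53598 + 16239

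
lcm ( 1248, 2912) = 8736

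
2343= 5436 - 3093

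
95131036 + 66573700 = 161704736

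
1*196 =196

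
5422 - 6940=  -  1518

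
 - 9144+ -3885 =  - 13029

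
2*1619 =3238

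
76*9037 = 686812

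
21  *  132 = 2772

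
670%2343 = 670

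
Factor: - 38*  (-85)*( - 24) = - 77520 =- 2^4*3^1*5^1*17^1*19^1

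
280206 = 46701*6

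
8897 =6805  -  -2092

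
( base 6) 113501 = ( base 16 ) 26ad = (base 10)9901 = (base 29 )bmc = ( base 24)H4D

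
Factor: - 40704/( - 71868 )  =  64/113 = 2^6*113^(  -  1 ) 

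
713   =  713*1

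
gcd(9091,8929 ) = 1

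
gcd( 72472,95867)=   1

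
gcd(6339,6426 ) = 3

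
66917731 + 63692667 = 130610398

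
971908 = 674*1442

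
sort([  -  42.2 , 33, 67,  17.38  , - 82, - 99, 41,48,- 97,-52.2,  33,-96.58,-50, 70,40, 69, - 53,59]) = [ - 99,- 97, - 96.58, - 82,-53, - 52.2,-50, - 42.2, 17.38, 33, 33, 40, 41,  48, 59,67,69, 70]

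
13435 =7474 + 5961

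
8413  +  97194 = 105607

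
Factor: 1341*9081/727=3^4*149^1 * 727^( - 1 )*1009^1 = 12177621/727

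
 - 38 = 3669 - 3707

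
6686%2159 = 209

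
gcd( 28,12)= 4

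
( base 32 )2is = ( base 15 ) bbc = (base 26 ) 3o0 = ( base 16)A5C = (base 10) 2652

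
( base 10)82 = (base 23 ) 3d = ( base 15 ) 57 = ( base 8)122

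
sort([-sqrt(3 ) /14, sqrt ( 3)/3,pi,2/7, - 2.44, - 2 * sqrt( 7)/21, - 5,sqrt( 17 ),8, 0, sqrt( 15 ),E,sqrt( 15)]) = [-5,-2.44  ,-2 * sqrt( 7 ) /21 ,-sqrt(3)/14,0,2/7,sqrt( 3 ) /3 , E, pi , sqrt( 15 ),  sqrt( 15 ),  sqrt(17) , 8]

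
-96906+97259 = 353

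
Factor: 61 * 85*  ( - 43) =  - 222955 = - 5^1*17^1*43^1 * 61^1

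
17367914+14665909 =32033823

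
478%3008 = 478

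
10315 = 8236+2079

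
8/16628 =2/4157 = 0.00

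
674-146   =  528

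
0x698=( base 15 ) 778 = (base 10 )1688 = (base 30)1q8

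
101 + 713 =814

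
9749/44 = 9749/44=221.57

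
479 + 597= 1076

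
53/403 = 53/403 = 0.13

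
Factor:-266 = - 2^1*7^1 * 19^1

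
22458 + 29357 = 51815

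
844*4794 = 4046136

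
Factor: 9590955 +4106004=3^1*4565653^1 = 13696959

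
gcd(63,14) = 7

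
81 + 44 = 125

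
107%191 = 107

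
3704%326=118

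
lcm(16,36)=144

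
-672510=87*(-7730)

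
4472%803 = 457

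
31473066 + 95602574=127075640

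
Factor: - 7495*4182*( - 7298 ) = 2^2*3^1 * 5^1*17^1*41^2*89^1*1499^1 = 228749168820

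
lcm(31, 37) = 1147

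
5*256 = 1280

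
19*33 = 627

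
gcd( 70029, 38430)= 9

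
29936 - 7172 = 22764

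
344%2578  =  344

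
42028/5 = 42028/5= 8405.60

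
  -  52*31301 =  - 1627652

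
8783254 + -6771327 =2011927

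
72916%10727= 8554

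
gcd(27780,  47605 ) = 5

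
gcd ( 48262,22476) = 2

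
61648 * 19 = 1171312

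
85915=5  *17183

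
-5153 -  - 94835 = 89682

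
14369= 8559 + 5810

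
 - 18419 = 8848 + - 27267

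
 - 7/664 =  -7/664 = - 0.01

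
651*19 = 12369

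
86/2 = 43= 43.00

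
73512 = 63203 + 10309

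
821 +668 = 1489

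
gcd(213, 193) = 1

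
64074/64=1001+5/32= 1001.16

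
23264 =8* 2908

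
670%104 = 46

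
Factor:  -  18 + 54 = 2^2 * 3^2=36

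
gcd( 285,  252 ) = 3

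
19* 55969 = 1063411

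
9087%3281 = 2525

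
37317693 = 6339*5887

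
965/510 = 193/102 =1.89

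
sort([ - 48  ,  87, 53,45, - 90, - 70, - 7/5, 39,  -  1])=[ - 90, -70,  -  48, - 7/5, - 1,39, 45 , 53 , 87 ]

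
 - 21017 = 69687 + -90704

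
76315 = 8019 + 68296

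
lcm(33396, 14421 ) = 634524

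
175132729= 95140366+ 79992363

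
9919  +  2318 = 12237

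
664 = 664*1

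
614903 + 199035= 813938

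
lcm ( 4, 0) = 0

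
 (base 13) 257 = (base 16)19a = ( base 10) 410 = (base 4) 12122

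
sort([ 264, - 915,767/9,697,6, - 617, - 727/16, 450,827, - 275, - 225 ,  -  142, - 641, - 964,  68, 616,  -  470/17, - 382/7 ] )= [ - 964,-915 , - 641, - 617 , - 275 ,-225, - 142, - 382/7, - 727/16, - 470/17, 6, 68, 767/9,  264,450,616,697,827 ] 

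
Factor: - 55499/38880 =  - 2^( - 5)*3^( - 5 )*5^( - 1 )*19^1*23^1*127^1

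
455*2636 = 1199380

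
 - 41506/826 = -51 + 310/413= - 50.25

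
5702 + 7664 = 13366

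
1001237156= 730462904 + 270774252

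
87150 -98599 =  - 11449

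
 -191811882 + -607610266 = -799422148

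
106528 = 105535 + 993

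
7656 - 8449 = -793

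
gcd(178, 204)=2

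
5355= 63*85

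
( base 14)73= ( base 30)3B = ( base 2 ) 1100101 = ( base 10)101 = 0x65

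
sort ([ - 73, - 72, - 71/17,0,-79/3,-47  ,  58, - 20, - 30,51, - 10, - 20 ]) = [ - 73, - 72, - 47 , - 30, - 79/3, - 20, - 20, - 10, - 71/17 , 0,  51, 58]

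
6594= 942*7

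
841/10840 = 841/10840 =0.08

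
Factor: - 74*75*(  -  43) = 2^1*3^1 * 5^2*37^1*43^1 =238650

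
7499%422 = 325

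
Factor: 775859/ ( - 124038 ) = -2^( - 1)*3^(-3)* 7^1*23^1*61^1*79^1*2297^ ( - 1 ) 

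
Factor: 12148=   2^2*3037^1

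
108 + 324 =432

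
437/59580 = 437/59580 = 0.01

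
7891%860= 151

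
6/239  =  6/239 = 0.03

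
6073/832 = 6073/832 = 7.30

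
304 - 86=218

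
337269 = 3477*97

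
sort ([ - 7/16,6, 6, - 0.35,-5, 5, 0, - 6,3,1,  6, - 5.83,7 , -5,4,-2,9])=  [ - 6, - 5.83,-5,-5,-2,  -  7/16,- 0.35,0,1 , 3,4,5,6,6,6,7,9]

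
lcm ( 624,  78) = 624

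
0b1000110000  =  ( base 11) 46a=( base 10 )560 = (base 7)1430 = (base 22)13A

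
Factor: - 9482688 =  - 2^6*3^2*101^1*163^1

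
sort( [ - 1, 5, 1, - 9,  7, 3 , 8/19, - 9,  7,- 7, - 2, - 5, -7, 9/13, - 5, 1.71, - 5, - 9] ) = [  -  9,-9, - 9 , - 7, - 7, - 5,-5, -5, - 2, - 1,8/19,9/13,1, 1.71, 3, 5, 7, 7 ] 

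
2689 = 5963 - 3274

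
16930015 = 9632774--7297241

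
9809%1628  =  41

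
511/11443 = 511/11443 = 0.04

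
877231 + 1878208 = 2755439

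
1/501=1/501 = 0.00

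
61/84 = 61/84 = 0.73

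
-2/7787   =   - 1 + 7785/7787=- 0.00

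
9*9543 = 85887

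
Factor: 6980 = 2^2*5^1 * 349^1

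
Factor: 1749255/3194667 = 583085/1064889=3^( - 2 )*5^1*7^( - 1 )*277^1 * 421^1*16903^ ( - 1)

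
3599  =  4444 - 845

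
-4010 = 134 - 4144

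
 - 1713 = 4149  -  5862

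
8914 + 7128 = 16042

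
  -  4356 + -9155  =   - 13511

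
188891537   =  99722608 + 89168929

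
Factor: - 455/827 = -5^1*7^1*13^1*827^( - 1 )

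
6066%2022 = 0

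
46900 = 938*50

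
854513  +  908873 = 1763386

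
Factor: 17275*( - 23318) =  - 402818450 = -2^1*5^2*89^1*131^1*691^1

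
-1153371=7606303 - 8759674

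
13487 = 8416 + 5071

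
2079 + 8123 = 10202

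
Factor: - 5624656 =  - 2^4 * 419^1 * 839^1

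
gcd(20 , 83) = 1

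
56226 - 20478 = 35748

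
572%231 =110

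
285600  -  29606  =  255994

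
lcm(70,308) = 1540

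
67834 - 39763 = 28071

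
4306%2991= 1315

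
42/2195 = 42/2195  =  0.02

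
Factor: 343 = 7^3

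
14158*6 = 84948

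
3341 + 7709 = 11050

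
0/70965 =0 = 0.00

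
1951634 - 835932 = 1115702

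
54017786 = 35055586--18962200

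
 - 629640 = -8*78705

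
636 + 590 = 1226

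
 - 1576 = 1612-3188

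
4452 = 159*28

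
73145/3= 24381 + 2/3 = 24381.67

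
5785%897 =403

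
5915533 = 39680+5875853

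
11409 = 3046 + 8363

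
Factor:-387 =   -  3^2*43^1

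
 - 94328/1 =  - 94328 = - 94328.00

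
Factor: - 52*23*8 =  - 9568 = -  2^5 * 13^1*23^1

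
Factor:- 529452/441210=  -  2^1*3^1*5^(  -  1 ) = - 6/5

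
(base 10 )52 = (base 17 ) 31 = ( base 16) 34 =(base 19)2E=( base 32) 1k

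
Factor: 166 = 2^1*  83^1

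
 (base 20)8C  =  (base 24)74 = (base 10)172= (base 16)AC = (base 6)444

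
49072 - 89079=-40007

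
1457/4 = 1457/4=364.25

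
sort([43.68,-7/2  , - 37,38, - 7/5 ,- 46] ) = [ - 46, - 37,- 7/2, - 7/5,  38,43.68] 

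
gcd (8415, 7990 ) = 85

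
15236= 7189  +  8047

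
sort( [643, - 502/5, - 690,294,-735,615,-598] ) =[ - 735, -690,-598, - 502/5,294,615,643]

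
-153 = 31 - 184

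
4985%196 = 85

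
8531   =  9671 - 1140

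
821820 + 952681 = 1774501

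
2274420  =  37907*60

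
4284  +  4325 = 8609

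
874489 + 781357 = 1655846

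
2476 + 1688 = 4164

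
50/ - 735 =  -1+ 137/147= - 0.07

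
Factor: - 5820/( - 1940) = 3^1 =3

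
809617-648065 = 161552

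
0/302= 0 = 0.00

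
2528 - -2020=4548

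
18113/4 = 4528 + 1/4 = 4528.25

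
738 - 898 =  - 160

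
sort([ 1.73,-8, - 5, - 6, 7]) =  [ - 8, - 6, - 5, 1.73, 7 ] 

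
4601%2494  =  2107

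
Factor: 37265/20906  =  2^( - 1) *5^1*29^1 * 257^1 * 10453^( - 1)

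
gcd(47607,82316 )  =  1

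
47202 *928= 43803456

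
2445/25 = 97 + 4/5=97.80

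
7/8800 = 7/8800 =0.00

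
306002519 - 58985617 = 247016902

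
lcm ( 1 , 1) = 1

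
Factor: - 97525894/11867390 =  - 48762947/5933695 = - 5^( - 1)*1186739^(-1) * 48762947^1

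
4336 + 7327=11663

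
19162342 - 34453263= -15290921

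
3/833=3/833 = 0.00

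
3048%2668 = 380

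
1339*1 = 1339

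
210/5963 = 210/5963=0.04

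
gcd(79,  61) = 1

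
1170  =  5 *234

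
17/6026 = 17/6026 = 0.00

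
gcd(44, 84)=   4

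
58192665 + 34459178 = 92651843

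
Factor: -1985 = -5^1  *397^1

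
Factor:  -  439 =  - 439^1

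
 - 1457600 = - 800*1822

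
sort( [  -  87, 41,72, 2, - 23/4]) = [- 87, - 23/4, 2,41 , 72]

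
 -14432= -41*352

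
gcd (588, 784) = 196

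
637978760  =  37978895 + 599999865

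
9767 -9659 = 108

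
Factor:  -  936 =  - 2^3*3^2*13^1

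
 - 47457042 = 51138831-98595873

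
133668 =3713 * 36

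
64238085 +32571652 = 96809737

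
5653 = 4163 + 1490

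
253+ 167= 420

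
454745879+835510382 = 1290256261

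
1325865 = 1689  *785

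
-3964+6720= 2756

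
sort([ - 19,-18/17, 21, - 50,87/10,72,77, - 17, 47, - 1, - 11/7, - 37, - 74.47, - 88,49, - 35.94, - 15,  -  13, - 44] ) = [ - 88, - 74.47, - 50,-44, - 37,  -  35.94, - 19, - 17,-15,- 13, - 11/7, - 18/17,-1,87/10,21,47,  49,72,77 ] 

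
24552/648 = 341/9 = 37.89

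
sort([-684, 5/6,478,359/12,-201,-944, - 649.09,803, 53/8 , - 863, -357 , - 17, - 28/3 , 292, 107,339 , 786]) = [ - 944,  -  863 , - 684, - 649.09,-357, - 201, - 17, - 28/3, 5/6, 53/8, 359/12,  107, 292, 339,478,786 , 803]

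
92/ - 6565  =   - 92/6565 = - 0.01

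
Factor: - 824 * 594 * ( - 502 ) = 2^5 * 3^3*11^1 * 103^1*251^1 = 245706912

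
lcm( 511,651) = 47523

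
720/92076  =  60/7673 = 0.01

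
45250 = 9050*5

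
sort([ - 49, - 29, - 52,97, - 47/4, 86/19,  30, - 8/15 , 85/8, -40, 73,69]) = [ - 52,-49 , - 40, - 29,-47/4 , - 8/15,86/19,  85/8, 30, 69, 73, 97]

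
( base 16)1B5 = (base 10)437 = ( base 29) F2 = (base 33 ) d8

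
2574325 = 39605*65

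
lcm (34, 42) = 714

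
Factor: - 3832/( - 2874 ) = 4/3 = 2^2*3^( - 1)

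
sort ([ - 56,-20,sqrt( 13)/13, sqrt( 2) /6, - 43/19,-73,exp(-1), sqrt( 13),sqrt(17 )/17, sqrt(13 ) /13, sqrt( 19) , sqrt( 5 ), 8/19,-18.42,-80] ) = [ - 80, - 73, - 56,-20, - 18.42, - 43/19, sqrt( 2 ) /6,sqrt(17 )/17, sqrt( 13)/13, sqrt( 13)/13, exp( - 1 ), 8/19,sqrt( 5) , sqrt( 13),sqrt(19) ]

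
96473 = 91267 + 5206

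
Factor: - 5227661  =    -  5227661^1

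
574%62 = 16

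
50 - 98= - 48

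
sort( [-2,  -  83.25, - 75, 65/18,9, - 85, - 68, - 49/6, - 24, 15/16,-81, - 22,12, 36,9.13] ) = [-85, - 83.25, - 81,-75, - 68, - 24, - 22, - 49/6, -2, 15/16,65/18, 9 , 9.13,12, 36]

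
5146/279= 18 + 4/9= 18.44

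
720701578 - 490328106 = 230373472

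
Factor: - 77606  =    -  2^1  *  38803^1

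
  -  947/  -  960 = 947/960 = 0.99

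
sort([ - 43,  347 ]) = [ - 43,  347 ] 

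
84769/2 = 42384 + 1/2 = 42384.50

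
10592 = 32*331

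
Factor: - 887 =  - 887^1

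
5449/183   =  29  +  142/183 = 29.78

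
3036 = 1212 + 1824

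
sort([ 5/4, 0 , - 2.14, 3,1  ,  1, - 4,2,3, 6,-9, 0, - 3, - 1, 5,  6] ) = [ - 9, - 4,  -  3, - 2.14, - 1, 0, 0,1, 1,5/4,2, 3,3,  5, 6, 6] 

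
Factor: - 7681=- 7681^1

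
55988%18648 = 44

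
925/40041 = 925/40041  =  0.02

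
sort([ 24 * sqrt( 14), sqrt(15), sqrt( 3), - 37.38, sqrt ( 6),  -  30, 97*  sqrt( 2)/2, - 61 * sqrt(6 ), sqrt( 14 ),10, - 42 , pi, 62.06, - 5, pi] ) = [ - 61 * sqrt( 6), - 42, - 37.38,  -  30, - 5,sqrt(3 ),sqrt ( 6), pi, pi, sqrt( 14), sqrt(15), 10,62.06, 97*sqrt ( 2) /2 , 24*sqrt( 14 )]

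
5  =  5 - 0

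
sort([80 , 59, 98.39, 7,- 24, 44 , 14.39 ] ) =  [-24, 7,14.39,44,59, 80,98.39 ]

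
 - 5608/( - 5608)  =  1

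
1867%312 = 307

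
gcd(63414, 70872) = 6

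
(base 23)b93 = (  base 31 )68F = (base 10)6029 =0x178d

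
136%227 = 136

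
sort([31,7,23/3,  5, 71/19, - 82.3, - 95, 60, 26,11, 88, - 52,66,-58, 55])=[ - 95,  -  82.3, - 58, - 52,71/19, 5, 7, 23/3,  11,26, 31 , 55, 60, 66,  88]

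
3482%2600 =882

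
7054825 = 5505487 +1549338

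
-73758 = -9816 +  - 63942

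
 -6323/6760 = - 1+ 437/6760  =  - 0.94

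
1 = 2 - 1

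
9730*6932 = 67448360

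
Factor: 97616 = 2^4*6101^1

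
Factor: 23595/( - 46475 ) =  - 3^1*5^ ( - 1 )*11^1 * 13^( - 1 ) = - 33/65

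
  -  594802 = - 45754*13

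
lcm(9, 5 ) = 45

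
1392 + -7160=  - 5768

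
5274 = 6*879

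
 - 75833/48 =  - 75833/48 = -1579.85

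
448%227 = 221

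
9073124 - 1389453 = 7683671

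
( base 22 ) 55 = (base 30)3P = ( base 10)115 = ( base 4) 1303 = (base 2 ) 1110011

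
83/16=83/16 = 5.19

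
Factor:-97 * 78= - 2^1*3^1*13^1*97^1  =  -7566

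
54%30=24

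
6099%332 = 123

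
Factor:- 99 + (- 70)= - 169  =  -13^2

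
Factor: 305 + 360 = 5^1*7^1*19^1 =665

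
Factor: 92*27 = 2484 = 2^2  *  3^3*23^1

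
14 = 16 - 2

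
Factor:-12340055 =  - 5^1*7^1*13^1*37^1*733^1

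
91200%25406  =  14982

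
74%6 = 2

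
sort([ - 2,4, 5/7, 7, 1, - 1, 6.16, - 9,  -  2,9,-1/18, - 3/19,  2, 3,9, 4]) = [ - 9 ,-2, - 2 , - 1, - 3/19, - 1/18, 5/7, 1, 2, 3, 4, 4, 6.16 , 7, 9, 9 ] 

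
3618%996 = 630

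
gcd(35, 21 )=7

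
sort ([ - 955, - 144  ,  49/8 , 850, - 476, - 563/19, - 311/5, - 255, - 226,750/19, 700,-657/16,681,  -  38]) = [ - 955,-476 , - 255, - 226,- 144 , - 311/5, - 657/16 , - 38 , - 563/19,49/8, 750/19,681,700, 850] 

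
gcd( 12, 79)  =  1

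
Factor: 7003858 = 2^1*227^1 * 15427^1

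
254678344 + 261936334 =516614678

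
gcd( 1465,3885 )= 5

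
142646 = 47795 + 94851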